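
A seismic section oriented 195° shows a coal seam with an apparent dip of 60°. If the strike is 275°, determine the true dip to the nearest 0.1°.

β = acute angle between strike 275° and section 195° = 80°.
tan(true dip) = tan 60° / sin 80° = 1.7588
δ = arctan(1.7588) = 60.38°

60.4°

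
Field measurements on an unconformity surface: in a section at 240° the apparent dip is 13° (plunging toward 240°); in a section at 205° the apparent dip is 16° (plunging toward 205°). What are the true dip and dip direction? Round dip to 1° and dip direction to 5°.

The two traces are lines in the plane: v₁ = (sin 240°·cos 13°, cos 240°·cos 13°, −sin 13°), v₂ = (sin 205°·cos 16°, cos 205°·cos 16°, −sin 16°).
The plane normal is n = v₁ × v₂ ∝ (-0.062, -0.141, 0.537).
True dip = arccos(n_z / |n|) = arccos(0.9612) = 16.0°.
Dip direction = azimuth of (n_x, n_y) = atan2(-0.062, -0.141) = 204°.

true dip 16°, dip direction 205°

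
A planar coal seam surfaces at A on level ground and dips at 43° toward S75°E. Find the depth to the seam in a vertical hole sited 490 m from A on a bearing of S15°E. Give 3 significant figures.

228 m

The hole lies 60° from the dip direction, so the down-dip offset is 490 × cos 60° = 245.00 m.
Depth = down-dip offset × tan(dip) = 245.00 × tan 43° = 245.00 × 0.9325
Depth = 228.47 m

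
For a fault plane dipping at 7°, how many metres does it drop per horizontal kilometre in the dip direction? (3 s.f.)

drop per km = 1000 × tan 7° = 1000 × 0.1228

123 m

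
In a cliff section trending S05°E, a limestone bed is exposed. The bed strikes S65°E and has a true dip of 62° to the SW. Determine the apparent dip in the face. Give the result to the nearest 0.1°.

58.5°

The section lies 60° from the strike.
tan α = tan 62° × sin 60° = 1.8807 × 0.8660 = 1.6288
apparent dip = arctan 1.6288 = 58.45°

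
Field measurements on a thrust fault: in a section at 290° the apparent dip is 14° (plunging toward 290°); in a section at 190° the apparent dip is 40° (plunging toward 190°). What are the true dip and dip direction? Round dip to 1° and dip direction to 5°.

true dip 43°, dip direction 215°

Represent each trace as a vector plunging at its apparent dip toward its trend (east-north-up frame): v₁ = (-0.912, 0.332, -0.242), v₂ = (-0.133, -0.754, -0.643).
n = v₁ × v₂ = (-0.396, -0.554, 0.732) (taken with n_z > 0).
True dip = arccos(n_z / |n|) = arccos(0.7323) = 42.9°.
Dip direction = azimuth of (n_x, n_y) = atan2(-0.396, -0.554) = 216°.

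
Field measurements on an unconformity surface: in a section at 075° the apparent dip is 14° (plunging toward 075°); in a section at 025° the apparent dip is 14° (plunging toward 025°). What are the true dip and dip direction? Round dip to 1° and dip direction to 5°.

The two traces are lines in the plane: v₁ = (sin 75°·cos 14°, cos 75°·cos 14°, −sin 14°), v₂ = (sin 25°·cos 14°, cos 25°·cos 14°, −sin 14°).
The plane normal is n = v₁ × v₂ ∝ (0.152, 0.128, 0.721).
Dip δ = arctan(|n_h|/n_z) = arctan(0.198/0.721) = 15.4°.
The horizontal component of n points toward azimuth atan2(n_x, n_y) = 50°, the dip direction.

true dip 15°, dip direction 050°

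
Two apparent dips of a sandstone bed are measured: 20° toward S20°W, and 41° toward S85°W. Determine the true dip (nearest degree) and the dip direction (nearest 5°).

Each apparent-dip line lies in the plane. As unit vectors (x east, y north, z up), v₁ plunges 20°→S20°W and v₂ plunges 41°→S85°W.
Cross product v₁ × v₂ gives the pole to the plane: n ∝ (-0.557, -0.046, 0.643).
True dip = arccos(n_z / |n|) = arccos(0.7547) = 41.0°.
The horizontal component of n points toward azimuth atan2(n_x, n_y) = 265°, the dip direction.

true dip 41°, dip direction 265°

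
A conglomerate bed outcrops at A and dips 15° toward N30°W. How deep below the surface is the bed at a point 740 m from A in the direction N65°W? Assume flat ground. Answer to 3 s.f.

The hole lies 35° from the dip direction, so the down-dip offset is 740 × cos 35° = 606.17 m.
Depth = down-dip offset × tan(dip) = 606.17 × tan 15° = 606.17 × 0.2679
Depth = 162.42 m

162 m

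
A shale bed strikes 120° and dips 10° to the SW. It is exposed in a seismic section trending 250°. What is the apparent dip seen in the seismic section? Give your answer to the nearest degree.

The section lies 50° from the strike.
tan(apparent dip) = tan 10° · sin 50° = 0.1351
apparent dip = arctan 0.1351 = 7.69°

8°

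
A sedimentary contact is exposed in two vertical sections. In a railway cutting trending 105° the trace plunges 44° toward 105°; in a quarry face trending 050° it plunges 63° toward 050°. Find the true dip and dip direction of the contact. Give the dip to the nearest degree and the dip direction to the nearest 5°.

The two traces are lines in the plane: v₁ = (sin 105°·cos 44°, cos 105°·cos 44°, −sin 44°), v₂ = (sin 50°·cos 63°, cos 50°·cos 63°, −sin 63°).
n = v₁ × v₂ = (0.369, 0.378, 0.268) (taken with n_z > 0).
tan δ = √(n_x²+n_y²)/n_z = 0.528/0.268, so δ = 63.1°.
Dip direction = atan2(0.369, 0.378) = 44° (azimuth of n's horizontal projection).

true dip 63°, dip direction 045°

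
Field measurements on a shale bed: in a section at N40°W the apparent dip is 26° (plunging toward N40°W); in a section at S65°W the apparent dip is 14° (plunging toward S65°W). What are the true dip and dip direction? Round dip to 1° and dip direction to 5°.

true dip 27°, dip direction 305°

Represent each trace as a vector plunging at its apparent dip toward its trend (east-north-up frame): v₁ = (-0.578, 0.689, -0.438), v₂ = (-0.879, -0.410, -0.242).
Cross product v₁ × v₂ gives the pole to the plane: n ∝ (-0.346, 0.246, 0.842).
Dip δ = arctan(|n_h|/n_z) = arctan(0.425/0.842) = 26.8°.
Dip direction = azimuth of (n_x, n_y) = atan2(-0.346, 0.246) = 305°.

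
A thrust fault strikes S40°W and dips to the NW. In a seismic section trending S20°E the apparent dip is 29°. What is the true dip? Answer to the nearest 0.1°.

32.6°

The section is 60° from the strike.
tan δ = tan α / sin β = tan 29° / sin 60° = 0.5543 / 0.8660 = 0.6401
true dip = arctan 0.6401 = 32.62°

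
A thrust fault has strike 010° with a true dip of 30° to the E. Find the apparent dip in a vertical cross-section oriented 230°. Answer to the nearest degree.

20°

The section lies 40° from the strike.
tan(apparent dip) = tan 30° · sin 40° = 0.3711
α = arctan(0.3711) = 20.36°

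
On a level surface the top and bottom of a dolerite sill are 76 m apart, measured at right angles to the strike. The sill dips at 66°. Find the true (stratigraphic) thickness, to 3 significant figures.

69.4 m

True thickness t = w · sin(dip) = 76 × sin 66°
t = 76 × 0.9135 = 69.429 m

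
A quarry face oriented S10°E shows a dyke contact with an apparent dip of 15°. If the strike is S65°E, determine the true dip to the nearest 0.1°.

18.1°

β = acute angle between strike S65°E and section S10°E = 55°.
tan(true dip) = tan 15° / sin 55° = 0.3271
δ = arctan(0.3271) = 18.11°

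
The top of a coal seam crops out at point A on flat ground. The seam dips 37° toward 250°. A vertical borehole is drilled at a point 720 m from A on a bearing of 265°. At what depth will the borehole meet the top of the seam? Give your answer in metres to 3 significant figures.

524 m

The hole lies 15° from the dip direction, so the down-dip offset is 720 × cos 15° = 695.47 m.
Depth = down-dip offset × tan(dip) = 695.47 × tan 37° = 695.47 × 0.7536
Depth = 524.07 m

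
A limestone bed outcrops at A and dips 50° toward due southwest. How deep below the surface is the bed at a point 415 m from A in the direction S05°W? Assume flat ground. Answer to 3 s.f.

The hole lies 40° from the dip direction, so the down-dip offset is 415 × cos 40° = 317.91 m.
Depth = down-dip offset × tan(dip) = 317.91 × tan 50° = 317.91 × 1.1918
Depth = 378.87 m

379 m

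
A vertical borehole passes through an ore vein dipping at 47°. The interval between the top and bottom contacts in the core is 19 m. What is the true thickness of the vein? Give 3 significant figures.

True thickness t = h · cos(dip) = 19 × cos 47°
t = 19 × 0.6820 = 12.958 m

13.0 m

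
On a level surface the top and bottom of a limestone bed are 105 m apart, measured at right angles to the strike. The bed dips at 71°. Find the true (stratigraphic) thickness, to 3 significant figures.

99.3 m

True thickness t = w · sin(dip) = 105 × sin 71°
t = 105 × 0.9455 = 99.279 m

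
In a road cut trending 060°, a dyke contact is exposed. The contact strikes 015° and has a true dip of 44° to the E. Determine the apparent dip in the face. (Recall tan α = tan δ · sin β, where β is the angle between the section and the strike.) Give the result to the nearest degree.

34°

Angle between strike (015°) and section (060°): β = 45°.
tan(apparent dip) = tan 44° · sin 45° = 0.6828
α = arctan(0.6828) = 34.33°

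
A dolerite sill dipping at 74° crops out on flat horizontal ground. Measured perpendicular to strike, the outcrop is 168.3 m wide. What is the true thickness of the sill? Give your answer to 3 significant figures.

162 m

True thickness t = w · sin(dip) = 168.3 × sin 74°
t = 168.3 × 0.9613 = 161.780 m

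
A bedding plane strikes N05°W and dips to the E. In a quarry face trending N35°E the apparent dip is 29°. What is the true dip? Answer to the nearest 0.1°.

The section is 40° from the strike.
tan δ = tan α / sin β = tan 29° / sin 40° = 0.5543 / 0.6428 = 0.8624
true dip = arctan 0.8624 = 40.77°

40.8°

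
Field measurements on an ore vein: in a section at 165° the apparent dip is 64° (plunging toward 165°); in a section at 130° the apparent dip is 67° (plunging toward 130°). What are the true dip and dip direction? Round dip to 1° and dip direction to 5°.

Represent each trace as a vector plunging at its apparent dip toward its trend (east-north-up frame): v₁ = (0.113, -0.423, -0.899), v₂ = (0.299, -0.251, -0.921).
Cross product v₁ × v₂ gives the pole to the plane: n ∝ (0.164, -0.165, 0.098).
Dip δ = arctan(|n_h|/n_z) = arctan(0.232/0.098) = 67.1°.
Dip direction = atan2(0.164, -0.165) = 135° (azimuth of n's horizontal projection).

true dip 67°, dip direction 135°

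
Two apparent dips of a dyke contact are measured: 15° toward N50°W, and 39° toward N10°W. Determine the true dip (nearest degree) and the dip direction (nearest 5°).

The two traces are lines in the plane: v₁ = (sin 310°·cos 15°, cos 310°·cos 15°, −sin 15°), v₂ = (sin 350°·cos 39°, cos 350°·cos 39°, −sin 39°).
n = v₁ × v₂ = (0.193, 0.431, 0.483) (taken with n_z > 0).
True dip = arccos(n_z / |n|) = arccos(0.7150) = 44.4°.
Dip direction = azimuth of (n_x, n_y) = atan2(0.193, 0.431) = 24°.

true dip 44°, dip direction 025°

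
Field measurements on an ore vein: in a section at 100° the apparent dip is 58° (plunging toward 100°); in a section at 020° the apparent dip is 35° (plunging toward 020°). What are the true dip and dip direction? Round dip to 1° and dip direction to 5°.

Each apparent-dip line lies in the plane. As unit vectors (x east, y north, z up), v₁ plunges 58°→100° and v₂ plunges 35°→020°.
The plane normal is n = v₁ × v₂ ∝ (0.706, 0.062, 0.427).
Dip δ = arctan(|n_h|/n_z) = arctan(0.708/0.427) = 58.9°.
The horizontal component of n points toward azimuth atan2(n_x, n_y) = 85°, the dip direction.

true dip 59°, dip direction 085°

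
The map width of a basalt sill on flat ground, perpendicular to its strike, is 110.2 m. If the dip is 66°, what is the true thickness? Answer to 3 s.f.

101 m

True thickness t = w · sin(dip) = 110.2 × sin 66°
t = 110.2 × 0.9135 = 100.673 m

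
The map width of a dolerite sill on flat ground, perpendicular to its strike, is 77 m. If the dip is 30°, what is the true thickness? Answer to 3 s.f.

38.5 m

True thickness t = w · sin(dip) = 77 × sin 30°
t = 77 × 0.5000 = 38.500 m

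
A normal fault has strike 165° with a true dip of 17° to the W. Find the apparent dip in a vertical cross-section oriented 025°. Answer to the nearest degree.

11°

The section lies 40° from the strike.
tan(apparent dip) = tan 17° · sin 40° = 0.1965
apparent dip = arctan 0.1965 = 11.12°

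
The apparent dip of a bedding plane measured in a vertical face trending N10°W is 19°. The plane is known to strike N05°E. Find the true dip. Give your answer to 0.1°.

53.1°

The section is 15° from the strike.
tan δ = tan α / sin β = tan 19° / sin 15° = 0.3443 / 0.2588 = 1.3304
true dip = arctan 1.3304 = 53.07°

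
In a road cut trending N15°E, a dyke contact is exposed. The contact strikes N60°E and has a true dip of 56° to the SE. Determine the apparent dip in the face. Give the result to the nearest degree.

46°

The strike is N60°E and the section trends N15°E; the acute angle between them is β = 45°.
tan(apparent dip) = tan 56° · sin 45° = 1.0483
α = arctan(1.0483) = 46.35°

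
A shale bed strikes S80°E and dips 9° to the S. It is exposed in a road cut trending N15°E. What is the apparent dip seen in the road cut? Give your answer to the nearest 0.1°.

9.0°

Angle between strike (S80°E) and section (N15°E): β = 85°.
tan(apparent dip) = tan 9° · sin 85° = 0.1578
α = arctan(0.1578) = 8.97°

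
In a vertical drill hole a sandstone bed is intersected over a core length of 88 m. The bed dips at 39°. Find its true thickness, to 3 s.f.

68.4 m

True thickness t = h · cos(dip) = 88 × cos 39°
t = 88 × 0.7771 = 68.389 m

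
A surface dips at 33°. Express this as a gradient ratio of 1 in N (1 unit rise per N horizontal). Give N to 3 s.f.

1 in 1.54

1 : N means tan θ = 1/N, so N = 1/tan 33° = 1/0.6494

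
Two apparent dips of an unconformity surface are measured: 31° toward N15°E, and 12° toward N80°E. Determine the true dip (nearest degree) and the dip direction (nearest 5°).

true dip 31°, dip direction 010°

Represent each trace as a vector plunging at its apparent dip toward its trend (east-north-up frame): v₁ = (0.222, 0.828, -0.515), v₂ = (0.963, 0.170, -0.208).
The plane normal is n = v₁ × v₂ ∝ (0.085, 0.450, 0.760).
Dip δ = arctan(|n_h|/n_z) = arctan(0.458/0.760) = 31.1°.
Dip direction = atan2(0.085, 0.450) = 11° (azimuth of n's horizontal projection).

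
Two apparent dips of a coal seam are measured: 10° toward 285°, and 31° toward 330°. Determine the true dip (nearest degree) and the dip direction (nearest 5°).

true dip 35°, dip direction 000°

Represent each trace as a vector plunging at its apparent dip toward its trend (east-north-up frame): v₁ = (-0.951, 0.255, -0.174), v₂ = (-0.429, 0.742, -0.515).
Cross product v₁ × v₂ gives the pole to the plane: n ∝ (0.002, 0.416, 0.597).
Dip δ = arctan(|n_h|/n_z) = arctan(0.416/0.597) = 34.8°.
Dip direction = azimuth of (n_x, n_y) = atan2(0.002, 0.416) = 0°.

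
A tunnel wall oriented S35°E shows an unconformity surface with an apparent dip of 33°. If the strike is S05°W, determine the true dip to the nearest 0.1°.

45.3°

β = acute angle between strike S05°W and section S35°E = 40°.
tan(true dip) = tan 33° / sin 40° = 1.0103
δ = arctan(1.0103) = 45.29°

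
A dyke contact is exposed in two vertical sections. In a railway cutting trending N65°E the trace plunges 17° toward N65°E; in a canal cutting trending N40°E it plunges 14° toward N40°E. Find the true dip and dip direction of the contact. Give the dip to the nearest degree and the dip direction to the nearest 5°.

true dip 17°, dip direction 075°

The two traces are lines in the plane: v₁ = (sin 65°·cos 17°, cos 65°·cos 17°, −sin 17°), v₂ = (sin 40°·cos 14°, cos 40°·cos 14°, −sin 14°).
n = v₁ × v₂ = (0.120, 0.027, 0.392) (taken with n_z > 0).
Dip δ = arctan(|n_h|/n_z) = arctan(0.123/0.392) = 17.4°.
Dip direction = atan2(0.120, 0.027) = 77° (azimuth of n's horizontal projection).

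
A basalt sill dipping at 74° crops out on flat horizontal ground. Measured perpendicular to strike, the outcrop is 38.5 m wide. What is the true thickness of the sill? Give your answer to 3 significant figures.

True thickness t = w · sin(dip) = 38.5 × sin 74°
t = 38.5 × 0.9613 = 37.009 m

37.0 m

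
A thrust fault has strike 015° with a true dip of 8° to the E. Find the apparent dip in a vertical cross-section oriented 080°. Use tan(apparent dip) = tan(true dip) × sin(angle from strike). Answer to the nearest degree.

The section lies 65° from the strike.
tan α = tan 8° × sin 65° = 0.1405 × 0.9063 = 0.1274
α = arctan(0.1274) = 7.26°

7°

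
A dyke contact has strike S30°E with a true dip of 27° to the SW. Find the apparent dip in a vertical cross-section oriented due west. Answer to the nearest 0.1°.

23.8°

The strike is S30°E and the section trends due west; the acute angle between them is β = 60°.
tan α = tan 27° × sin 60° = 0.5095 × 0.8660 = 0.4413
α = arctan(0.4413) = 23.81°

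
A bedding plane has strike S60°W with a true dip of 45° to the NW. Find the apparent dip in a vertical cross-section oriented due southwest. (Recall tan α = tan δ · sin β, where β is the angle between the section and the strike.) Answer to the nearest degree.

15°

Angle between strike (S60°W) and section (due southwest): β = 15°.
tan α = tan 45° × sin 15° = 1.0000 × 0.2588 = 0.2588
α = arctan(0.2588) = 14.51°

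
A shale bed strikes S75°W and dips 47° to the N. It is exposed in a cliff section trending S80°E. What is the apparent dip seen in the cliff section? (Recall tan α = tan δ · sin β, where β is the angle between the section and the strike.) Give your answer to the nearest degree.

Angle between strike (S75°W) and section (S80°E): β = 25°.
tan(apparent dip) = tan 47° · sin 25° = 0.4532
apparent dip = arctan 0.4532 = 24.38°

24°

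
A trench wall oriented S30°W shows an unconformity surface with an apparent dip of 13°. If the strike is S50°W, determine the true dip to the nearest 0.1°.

34.0°

β = acute angle between strike S50°W and section S30°W = 20°.
tan δ = tan α / sin β = tan 13° / sin 20° = 0.2309 / 0.3420 = 0.6750
true dip = arctan 0.6750 = 34.02°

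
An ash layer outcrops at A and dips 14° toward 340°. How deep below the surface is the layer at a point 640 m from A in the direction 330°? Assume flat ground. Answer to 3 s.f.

The hole lies 10° from the dip direction, so the down-dip offset is 640 × cos 10° = 630.28 m.
Depth = down-dip offset × tan(dip) = 630.28 × tan 14° = 630.28 × 0.2493
Depth = 157.15 m

157 m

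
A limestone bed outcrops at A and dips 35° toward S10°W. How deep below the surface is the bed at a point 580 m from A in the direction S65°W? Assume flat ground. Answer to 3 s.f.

233 m

The hole lies 55° from the dip direction, so the down-dip offset is 580 × cos 55° = 332.67 m.
Depth = down-dip offset × tan(dip) = 332.67 × tan 35° = 332.67 × 0.7002
Depth = 232.94 m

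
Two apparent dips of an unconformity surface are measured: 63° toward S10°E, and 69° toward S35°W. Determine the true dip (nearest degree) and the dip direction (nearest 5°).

The two traces are lines in the plane: v₁ = (sin 170°·cos 63°, cos 170°·cos 63°, −sin 63°), v₂ = (sin 215°·cos 69°, cos 215°·cos 69°, −sin 69°).
n = v₁ × v₂ = (-0.156, -0.257, 0.115) (taken with n_z > 0).
True dip = arccos(n_z / |n|) = arccos(0.3577) = 69.0°.
Dip direction = atan2(-0.156, -0.257) = 211° (azimuth of n's horizontal projection).

true dip 69°, dip direction 210°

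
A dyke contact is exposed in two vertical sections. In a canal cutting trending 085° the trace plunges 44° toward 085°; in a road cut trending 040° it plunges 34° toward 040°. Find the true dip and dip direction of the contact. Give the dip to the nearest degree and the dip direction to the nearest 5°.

true dip 44°, dip direction 085°

Each apparent-dip line lies in the plane. As unit vectors (x east, y north, z up), v₁ plunges 44°→085° and v₂ plunges 34°→040°.
Cross product v₁ × v₂ gives the pole to the plane: n ∝ (0.406, 0.031, 0.422).
True dip = arccos(n_z / |n|) = arccos(0.7193) = 44.0°.
Dip direction = atan2(0.406, 0.031) = 86° (azimuth of n's horizontal projection).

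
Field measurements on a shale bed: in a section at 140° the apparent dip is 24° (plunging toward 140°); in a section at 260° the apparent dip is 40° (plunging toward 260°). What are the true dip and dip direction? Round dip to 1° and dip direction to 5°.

Each apparent-dip line lies in the plane. As unit vectors (x east, y north, z up), v₁ plunges 24°→140° and v₂ plunges 40°→260°.
n = v₁ × v₂ = (-0.396, -0.684, 0.606) (taken with n_z > 0).
Dip δ = arctan(|n_h|/n_z) = arctan(0.790/0.606) = 52.5°.
Dip direction = atan2(-0.396, -0.684) = 210° (azimuth of n's horizontal projection).

true dip 53°, dip direction 210°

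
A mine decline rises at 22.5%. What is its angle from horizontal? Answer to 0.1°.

tan θ = 22.5/100 = 0.2250
θ = arctan(0.2250) = 12.68°

12.7°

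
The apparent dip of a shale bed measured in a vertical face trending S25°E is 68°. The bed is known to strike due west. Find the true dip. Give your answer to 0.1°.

β = acute angle between strike due west and section S25°E = 65°.
tan δ = tan α / sin β = tan 68° / sin 65° = 2.4751 / 0.9063 = 2.7310
δ = arctan(2.7310) = 69.89°

69.9°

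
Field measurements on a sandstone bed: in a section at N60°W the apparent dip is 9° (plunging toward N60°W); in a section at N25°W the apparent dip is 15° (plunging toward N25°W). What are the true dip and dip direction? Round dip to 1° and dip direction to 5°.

Each apparent-dip line lies in the plane. As unit vectors (x east, y north, z up), v₁ plunges 9°→N60°W and v₂ plunges 15°→N25°W.
Cross product v₁ × v₂ gives the pole to the plane: n ∝ (-0.009, 0.158, 0.547).
True dip = arccos(n_z / |n|) = arccos(0.9609) = 16.1°.
Dip direction = azimuth of (n_x, n_y) = atan2(-0.009, 0.158) = 357°.

true dip 16°, dip direction 355°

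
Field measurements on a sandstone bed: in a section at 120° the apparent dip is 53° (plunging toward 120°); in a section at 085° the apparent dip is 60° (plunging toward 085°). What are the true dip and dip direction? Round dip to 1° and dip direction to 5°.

Represent each trace as a vector plunging at its apparent dip toward its trend (east-north-up frame): v₁ = (0.521, -0.301, -0.799), v₂ = (0.498, 0.044, -0.866).
The plane normal is n = v₁ × v₂ ∝ (0.295, 0.054, 0.173).
True dip = arccos(n_z / |n|) = arccos(0.4984) = 60.1°.
The horizontal component of n points toward azimuth atan2(n_x, n_y) = 80°, the dip direction.

true dip 60°, dip direction 080°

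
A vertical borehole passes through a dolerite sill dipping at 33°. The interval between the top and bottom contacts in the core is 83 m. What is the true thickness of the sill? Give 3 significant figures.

True thickness t = h · cos(dip) = 83 × cos 33°
t = 83 × 0.8387 = 69.610 m

69.6 m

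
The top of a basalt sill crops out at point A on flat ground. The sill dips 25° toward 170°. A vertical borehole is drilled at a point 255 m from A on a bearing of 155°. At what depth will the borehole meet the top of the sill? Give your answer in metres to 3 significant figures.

115 m

The hole lies 15° from the dip direction, so the down-dip offset is 255 × cos 15° = 246.31 m.
Depth = down-dip offset × tan(dip) = 246.31 × tan 25° = 246.31 × 0.4663
Depth = 114.86 m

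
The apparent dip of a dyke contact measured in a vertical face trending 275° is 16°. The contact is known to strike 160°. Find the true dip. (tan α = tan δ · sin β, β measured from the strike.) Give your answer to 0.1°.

The section is 65° from the strike.
tan(true dip) = tan 16° / sin 65° = 0.3164
true dip = arctan 0.3164 = 17.56°

17.6°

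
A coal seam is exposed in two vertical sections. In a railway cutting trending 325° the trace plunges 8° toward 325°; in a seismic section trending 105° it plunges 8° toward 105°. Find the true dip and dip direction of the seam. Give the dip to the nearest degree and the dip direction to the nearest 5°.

Represent each trace as a vector plunging at its apparent dip toward its trend (east-north-up frame): v₁ = (-0.568, 0.811, -0.139), v₂ = (0.957, -0.256, -0.139).
Cross product v₁ × v₂ gives the pole to the plane: n ∝ (0.149, 0.212, 0.630).
True dip = arccos(n_z / |n|) = arccos(0.9250) = 22.3°.
Dip direction = atan2(0.149, 0.212) = 35° (azimuth of n's horizontal projection).

true dip 22°, dip direction 035°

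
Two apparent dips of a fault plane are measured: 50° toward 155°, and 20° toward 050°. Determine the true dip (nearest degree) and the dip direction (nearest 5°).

true dip 54°, dip direction 125°

The two traces are lines in the plane: v₁ = (sin 155°·cos 50°, cos 155°·cos 50°, −sin 50°), v₂ = (sin 50°·cos 20°, cos 50°·cos 20°, −sin 20°).
Cross product v₁ × v₂ gives the pole to the plane: n ∝ (0.662, -0.459, 0.583).
tan δ = √(n_x²+n_y²)/n_z = 0.805/0.583, so δ = 54.1°.
Dip direction = atan2(0.662, -0.459) = 125° (azimuth of n's horizontal projection).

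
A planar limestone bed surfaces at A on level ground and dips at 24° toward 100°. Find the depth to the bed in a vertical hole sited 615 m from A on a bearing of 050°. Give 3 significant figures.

176 m

The hole lies 50° from the dip direction, so the down-dip offset is 615 × cos 50° = 395.31 m.
Depth = down-dip offset × tan(dip) = 395.31 × tan 24° = 395.31 × 0.4452
Depth = 176.01 m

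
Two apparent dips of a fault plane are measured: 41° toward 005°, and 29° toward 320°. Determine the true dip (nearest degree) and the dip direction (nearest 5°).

The two traces are lines in the plane: v₁ = (sin 5°·cos 41°, cos 5°·cos 41°, −sin 41°), v₂ = (sin 320°·cos 29°, cos 320°·cos 29°, −sin 29°).
Cross product v₁ × v₂ gives the pole to the plane: n ∝ (0.075, 0.401, 0.467).
True dip = arccos(n_z / |n|) = arccos(0.7531) = 41.1°.
Dip direction = atan2(0.075, 0.401) = 11° (azimuth of n's horizontal projection).

true dip 41°, dip direction 010°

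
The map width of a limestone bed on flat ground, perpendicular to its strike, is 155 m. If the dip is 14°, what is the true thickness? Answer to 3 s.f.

True thickness t = w · sin(dip) = 155 × sin 14°
t = 155 × 0.2419 = 37.498 m

37.5 m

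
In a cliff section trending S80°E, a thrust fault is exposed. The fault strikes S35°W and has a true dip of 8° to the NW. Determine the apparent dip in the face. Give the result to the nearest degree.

The section lies 65° from the strike.
tan(apparent dip) = tan 8° · sin 65° = 0.1274
α = arctan(0.1274) = 7.26°

7°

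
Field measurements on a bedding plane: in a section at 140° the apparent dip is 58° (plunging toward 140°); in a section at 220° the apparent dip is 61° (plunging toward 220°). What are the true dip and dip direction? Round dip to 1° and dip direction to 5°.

Represent each trace as a vector plunging at its apparent dip toward its trend (east-north-up frame): v₁ = (0.341, -0.406, -0.848), v₂ = (-0.312, -0.371, -0.875).
Cross product v₁ × v₂ gives the pole to the plane: n ∝ (-0.040, -0.562, 0.253).
True dip = arccos(n_z / |n|) = arccos(0.4095) = 65.8°.
Dip direction = azimuth of (n_x, n_y) = atan2(-0.040, -0.562) = 184°.

true dip 66°, dip direction 185°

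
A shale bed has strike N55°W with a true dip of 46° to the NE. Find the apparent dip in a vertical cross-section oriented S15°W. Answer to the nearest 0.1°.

Angle between strike (N55°W) and section (S15°W): β = 70°.
tan(apparent dip) = tan 46° · sin 70° = 0.9731
α = arctan(0.9731) = 44.22°

44.2°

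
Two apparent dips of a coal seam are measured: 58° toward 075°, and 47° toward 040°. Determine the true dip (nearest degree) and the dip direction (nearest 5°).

The two traces are lines in the plane: v₁ = (sin 75°·cos 58°, cos 75°·cos 58°, −sin 58°), v₂ = (sin 40°·cos 47°, cos 40°·cos 47°, −sin 47°).
Cross product v₁ × v₂ gives the pole to the plane: n ∝ (0.343, 0.003, 0.207).
True dip = arccos(n_z / |n|) = arccos(0.5175) = 58.8°.
The horizontal component of n points toward azimuth atan2(n_x, n_y) = 90°, the dip direction.

true dip 59°, dip direction 090°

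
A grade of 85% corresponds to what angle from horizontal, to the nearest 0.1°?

tan θ = 85/100 = 0.8500
θ = arctan(0.8500) = 40.36°

40.4°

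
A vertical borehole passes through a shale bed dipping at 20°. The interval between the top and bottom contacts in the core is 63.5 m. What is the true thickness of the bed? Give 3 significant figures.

59.7 m

True thickness t = h · cos(dip) = 63.5 × cos 20°
t = 63.5 × 0.9397 = 59.670 m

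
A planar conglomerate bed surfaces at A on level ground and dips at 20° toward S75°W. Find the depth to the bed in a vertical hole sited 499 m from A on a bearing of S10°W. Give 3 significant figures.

The hole lies 65° from the dip direction, so the down-dip offset is 499 × cos 65° = 210.89 m.
Depth = down-dip offset × tan(dip) = 210.89 × tan 20° = 210.89 × 0.3640
Depth = 76.76 m

76.8 m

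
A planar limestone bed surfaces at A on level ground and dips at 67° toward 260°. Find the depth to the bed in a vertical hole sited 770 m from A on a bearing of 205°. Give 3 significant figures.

1040 m

The hole lies 55° from the dip direction, so the down-dip offset is 770 × cos 55° = 441.65 m.
Depth = down-dip offset × tan(dip) = 441.65 × tan 67° = 441.65 × 2.3559
Depth = 1040.47 m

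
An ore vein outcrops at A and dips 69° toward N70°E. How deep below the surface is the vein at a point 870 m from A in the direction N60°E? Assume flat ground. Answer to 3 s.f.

2230 m

The hole lies 10° from the dip direction, so the down-dip offset is 870 × cos 10° = 856.78 m.
Depth = down-dip offset × tan(dip) = 856.78 × tan 69° = 856.78 × 2.6051
Depth = 2232.00 m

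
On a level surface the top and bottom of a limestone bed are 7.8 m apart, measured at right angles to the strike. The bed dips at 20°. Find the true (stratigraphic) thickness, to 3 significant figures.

2.67 m

True thickness t = w · sin(dip) = 7.8 × sin 20°
t = 7.8 × 0.3420 = 2.668 m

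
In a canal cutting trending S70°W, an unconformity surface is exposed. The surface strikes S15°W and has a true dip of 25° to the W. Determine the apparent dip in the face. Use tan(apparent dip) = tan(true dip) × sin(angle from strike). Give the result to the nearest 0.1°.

Angle between strike (S15°W) and section (S70°W): β = 55°.
tan α = tan 25° × sin 55° = 0.4663 × 0.8192 = 0.3820
α = arctan(0.3820) = 20.91°

20.9°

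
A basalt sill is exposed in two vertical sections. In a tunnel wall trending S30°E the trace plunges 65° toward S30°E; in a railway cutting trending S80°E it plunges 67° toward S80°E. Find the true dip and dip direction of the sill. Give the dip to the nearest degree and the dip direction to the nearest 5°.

Represent each trace as a vector plunging at its apparent dip toward its trend (east-north-up frame): v₁ = (0.211, -0.366, -0.906), v₂ = (0.385, -0.068, -0.921).
The plane normal is n = v₁ × v₂ ∝ (0.275, -0.154, 0.126).
Dip δ = arctan(|n_h|/n_z) = arctan(0.316/0.126) = 68.2°.
The horizontal component of n points toward azimuth atan2(n_x, n_y) = 119°, the dip direction.

true dip 68°, dip direction 120°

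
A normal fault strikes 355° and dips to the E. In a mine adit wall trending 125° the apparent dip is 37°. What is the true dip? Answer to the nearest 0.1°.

44.5°

β = acute angle between strike 355° and section 125° = 50°.
tan δ = tan α / sin β = tan 37° / sin 50° = 0.7536 / 0.7660 = 0.9837
true dip = arctan 0.9837 = 44.53°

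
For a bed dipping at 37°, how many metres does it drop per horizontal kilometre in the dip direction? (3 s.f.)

754 m

drop per km = 1000 × tan 37° = 1000 × 0.7536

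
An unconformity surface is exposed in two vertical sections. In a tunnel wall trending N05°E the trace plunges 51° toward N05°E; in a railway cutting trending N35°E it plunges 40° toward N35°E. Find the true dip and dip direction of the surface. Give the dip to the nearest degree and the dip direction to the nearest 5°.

The two traces are lines in the plane: v₁ = (sin 5°·cos 51°, cos 5°·cos 51°, −sin 51°), v₂ = (sin 35°·cos 40°, cos 35°·cos 40°, −sin 40°).
Cross product v₁ × v₂ gives the pole to the plane: n ∝ (-0.085, 0.306, 0.241).
Dip δ = arctan(|n_h|/n_z) = arctan(0.318/0.241) = 52.8°.
The horizontal component of n points toward azimuth atan2(n_x, n_y) = 345°, the dip direction.

true dip 53°, dip direction 345°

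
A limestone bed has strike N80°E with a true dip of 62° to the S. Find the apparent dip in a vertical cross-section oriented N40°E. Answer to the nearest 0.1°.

The strike is N80°E and the section trends N40°E; the acute angle between them is β = 40°.
tan α = tan 62° × sin 40° = 1.8807 × 0.6428 = 1.2089
apparent dip = arctan 1.2089 = 50.40°

50.4°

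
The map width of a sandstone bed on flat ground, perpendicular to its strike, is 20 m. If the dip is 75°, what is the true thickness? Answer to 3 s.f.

19.3 m

True thickness t = w · sin(dip) = 20 × sin 75°
t = 20 × 0.9659 = 19.319 m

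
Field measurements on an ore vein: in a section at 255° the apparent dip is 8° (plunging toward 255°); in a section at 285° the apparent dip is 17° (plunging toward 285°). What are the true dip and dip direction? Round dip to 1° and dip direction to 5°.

true dip 22°, dip direction 325°

The two traces are lines in the plane: v₁ = (sin 255°·cos 8°, cos 255°·cos 8°, −sin 8°), v₂ = (sin 285°·cos 17°, cos 285°·cos 17°, −sin 17°).
n = v₁ × v₂ = (-0.109, 0.151, 0.473) (taken with n_z > 0).
True dip = arccos(n_z / |n|) = arccos(0.9304) = 21.5°.
Dip direction = azimuth of (n_x, n_y) = atan2(-0.109, 0.151) = 324°.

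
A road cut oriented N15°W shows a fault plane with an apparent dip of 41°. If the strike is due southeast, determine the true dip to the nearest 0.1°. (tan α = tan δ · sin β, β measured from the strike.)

60.1°

β = acute angle between strike due southeast and section N15°W = 30°.
tan(true dip) = tan 41° / sin 30° = 1.7386
δ = arctan(1.7386) = 60.09°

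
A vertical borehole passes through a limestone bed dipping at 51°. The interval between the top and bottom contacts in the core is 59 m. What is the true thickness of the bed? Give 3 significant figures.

True thickness t = h · cos(dip) = 59 × cos 51°
t = 59 × 0.6293 = 37.130 m

37.1 m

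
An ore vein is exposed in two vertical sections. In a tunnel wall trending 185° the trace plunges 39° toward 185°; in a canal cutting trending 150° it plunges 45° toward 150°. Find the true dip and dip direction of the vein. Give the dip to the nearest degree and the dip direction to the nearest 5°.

true dip 45°, dip direction 150°

Each apparent-dip line lies in the plane. As unit vectors (x east, y north, z up), v₁ plunges 39°→185° and v₂ plunges 45°→150°.
n = v₁ × v₂ = (0.162, -0.270, 0.315) (taken with n_z > 0).
Dip δ = arctan(|n_h|/n_z) = arctan(0.315/0.315) = 45.0°.
The horizontal component of n points toward azimuth atan2(n_x, n_y) = 149°, the dip direction.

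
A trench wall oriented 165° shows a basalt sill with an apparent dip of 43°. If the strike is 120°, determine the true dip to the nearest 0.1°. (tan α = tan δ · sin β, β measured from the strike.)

The section is 45° from the strike.
tan(true dip) = tan 43° / sin 45° = 1.3188
δ = arctan(1.3188) = 52.83°

52.8°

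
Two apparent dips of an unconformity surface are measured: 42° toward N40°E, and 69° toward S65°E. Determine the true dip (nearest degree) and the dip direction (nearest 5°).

true dip 69°, dip direction 110°

Each apparent-dip line lies in the plane. As unit vectors (x east, y north, z up), v₁ plunges 42°→N40°E and v₂ plunges 69°→S65°E.
Cross product v₁ × v₂ gives the pole to the plane: n ∝ (0.633, -0.229, 0.257).
True dip = arccos(n_z / |n|) = arccos(0.3571) = 69.1°.
The horizontal component of n points toward azimuth atan2(n_x, n_y) = 110°, the dip direction.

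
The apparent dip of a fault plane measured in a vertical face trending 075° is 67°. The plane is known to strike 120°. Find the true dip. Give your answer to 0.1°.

73.3°

β = acute angle between strike 120° and section 075° = 45°.
tan δ = tan α / sin β = tan 67° / sin 45° = 2.3559 / 0.7071 = 3.3317
true dip = arctan 3.3317 = 73.29°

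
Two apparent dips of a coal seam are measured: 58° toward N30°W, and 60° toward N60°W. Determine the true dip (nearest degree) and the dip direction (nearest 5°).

Represent each trace as a vector plunging at its apparent dip toward its trend (east-north-up frame): v₁ = (-0.265, 0.459, -0.848), v₂ = (-0.433, 0.250, -0.866).
n = v₁ × v₂ = (-0.185, 0.138, 0.132) (taken with n_z > 0).
tan δ = √(n_x²+n_y²)/n_z = 0.231/0.132, so δ = 60.2°.
Dip direction = atan2(-0.185, 0.138) = 307° (azimuth of n's horizontal projection).

true dip 60°, dip direction 305°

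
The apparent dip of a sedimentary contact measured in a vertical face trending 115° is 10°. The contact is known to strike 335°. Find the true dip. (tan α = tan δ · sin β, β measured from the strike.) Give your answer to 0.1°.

15.3°

The section is 40° from the strike.
tan(true dip) = tan 10° / sin 40° = 0.2743
δ = arctan(0.2743) = 15.34°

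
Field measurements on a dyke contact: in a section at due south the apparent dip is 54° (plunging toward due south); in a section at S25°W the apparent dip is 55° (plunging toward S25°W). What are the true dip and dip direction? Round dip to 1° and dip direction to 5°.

true dip 55°, dip direction 195°

Each apparent-dip line lies in the plane. As unit vectors (x east, y north, z up), v₁ plunges 54°→due south and v₂ plunges 55°→S25°W.
The plane normal is n = v₁ × v₂ ∝ (-0.061, -0.196, 0.142).
Dip δ = arctan(|n_h|/n_z) = arctan(0.205/0.142) = 55.2°.
The horizontal component of n points toward azimuth atan2(n_x, n_y) = 197°, the dip direction.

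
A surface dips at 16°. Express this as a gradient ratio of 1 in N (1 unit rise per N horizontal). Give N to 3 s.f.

1 : N means tan θ = 1/N, so N = 1/tan 16° = 1/0.2867

1 in 3.49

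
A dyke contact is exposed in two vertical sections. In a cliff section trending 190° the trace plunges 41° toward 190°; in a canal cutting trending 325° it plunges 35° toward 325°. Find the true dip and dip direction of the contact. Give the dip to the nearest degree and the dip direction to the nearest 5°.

The two traces are lines in the plane: v₁ = (sin 190°·cos 41°, cos 190°·cos 41°, −sin 41°), v₂ = (sin 325°·cos 35°, cos 325°·cos 35°, −sin 35°).
Cross product v₁ × v₂ gives the pole to the plane: n ∝ (-0.867, -0.233, 0.437).
True dip = arccos(n_z / |n|) = arccos(0.4380) = 64.0°.
Dip direction = azimuth of (n_x, n_y) = atan2(-0.867, -0.233) = 255°.

true dip 64°, dip direction 255°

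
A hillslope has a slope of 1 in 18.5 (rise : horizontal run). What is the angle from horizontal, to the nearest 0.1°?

tan θ = 1/18.5 = 0.0541
θ = arctan(0.0541) = 3.09°

3.1°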